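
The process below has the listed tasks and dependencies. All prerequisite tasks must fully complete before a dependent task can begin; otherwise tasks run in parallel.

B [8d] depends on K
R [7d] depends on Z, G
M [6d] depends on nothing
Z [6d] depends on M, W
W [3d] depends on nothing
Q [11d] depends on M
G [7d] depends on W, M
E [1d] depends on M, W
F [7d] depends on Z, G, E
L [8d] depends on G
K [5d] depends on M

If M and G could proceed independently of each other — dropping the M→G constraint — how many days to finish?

With the dependency in place, M→G→L = 6+7+8 = 21 sets the finish at 21 days.
Without M→G, G's earliest start moves from 6 to 3.
After: M→Z→R = 6+6+7 = 19 → 19 days.

19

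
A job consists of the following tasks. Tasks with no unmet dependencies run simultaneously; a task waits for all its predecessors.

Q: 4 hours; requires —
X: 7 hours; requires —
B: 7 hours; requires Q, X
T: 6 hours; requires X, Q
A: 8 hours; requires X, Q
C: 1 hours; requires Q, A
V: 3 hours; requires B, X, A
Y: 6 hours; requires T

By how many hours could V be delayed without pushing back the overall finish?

1

X→T→Y = 7+6+6 = 19 sets the makespan at 19 hours.
V finishes as early as 18 and must finish by 19.
So V can slip 19 − 18 = 1 hour.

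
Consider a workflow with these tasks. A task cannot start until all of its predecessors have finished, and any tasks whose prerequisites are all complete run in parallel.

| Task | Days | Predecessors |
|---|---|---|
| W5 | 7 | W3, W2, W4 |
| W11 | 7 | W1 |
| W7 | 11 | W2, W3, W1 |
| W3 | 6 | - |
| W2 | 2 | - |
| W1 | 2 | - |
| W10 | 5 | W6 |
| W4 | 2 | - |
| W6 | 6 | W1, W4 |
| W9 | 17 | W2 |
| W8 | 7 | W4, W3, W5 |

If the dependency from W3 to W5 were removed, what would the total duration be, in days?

With the dependency in place, W3→W5→W8 = 6+7+7 = 20 sets the finish at 20 days.
Without W3→W5, W5's earliest start moves from 6 to 2.
New critical path: W2→W9 = 2+17 = 19 ⇒ 19 days.

19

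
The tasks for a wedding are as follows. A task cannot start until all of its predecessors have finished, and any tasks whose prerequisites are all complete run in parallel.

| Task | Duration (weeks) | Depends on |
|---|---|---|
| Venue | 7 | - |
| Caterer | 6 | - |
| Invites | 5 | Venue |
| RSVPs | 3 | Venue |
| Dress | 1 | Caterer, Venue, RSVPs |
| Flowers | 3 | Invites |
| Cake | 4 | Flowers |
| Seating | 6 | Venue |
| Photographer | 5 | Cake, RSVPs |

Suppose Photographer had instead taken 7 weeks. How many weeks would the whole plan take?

26

Baseline: Venue→Invites→Flowers→Cake→Photographer = 7+5+3+4+5 = 24 → 24 weeks.
Photographer lies on that path, so at 7 weeks the path becomes 26 weeks.
The critical path is still Venue→Invites→Flowers→Cake→Photographer; finish is now 26 weeks.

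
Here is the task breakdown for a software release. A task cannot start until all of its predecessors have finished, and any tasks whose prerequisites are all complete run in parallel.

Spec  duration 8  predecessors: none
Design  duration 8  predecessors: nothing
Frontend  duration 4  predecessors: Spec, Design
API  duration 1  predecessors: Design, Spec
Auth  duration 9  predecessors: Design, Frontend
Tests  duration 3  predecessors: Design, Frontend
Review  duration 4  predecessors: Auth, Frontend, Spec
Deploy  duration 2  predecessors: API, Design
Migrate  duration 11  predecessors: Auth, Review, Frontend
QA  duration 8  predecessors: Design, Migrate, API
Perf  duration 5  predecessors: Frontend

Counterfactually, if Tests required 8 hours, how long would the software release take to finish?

Baseline: Spec→Frontend→Auth→Review→Migrate→QA = 8+4+9+4+11+8 = 44 → 44 hours.
Tests has 29 hours of float (longest path through it is 15).
No other chain overtakes it, so the finish is 44 hours.

44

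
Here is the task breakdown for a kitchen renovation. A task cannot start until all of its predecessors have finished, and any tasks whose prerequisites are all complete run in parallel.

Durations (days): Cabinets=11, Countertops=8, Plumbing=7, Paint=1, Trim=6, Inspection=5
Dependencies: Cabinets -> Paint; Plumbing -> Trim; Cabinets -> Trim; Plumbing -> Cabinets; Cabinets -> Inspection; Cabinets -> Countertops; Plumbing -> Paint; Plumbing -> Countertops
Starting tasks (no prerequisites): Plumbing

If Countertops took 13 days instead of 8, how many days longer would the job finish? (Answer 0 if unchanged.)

Baseline: Plumbing→Cabinets→Countertops = 7+11+8 = 26 → 26 days.
Countertops is on the critical path; changing it to 13 makes that path 31 days.
That remains the longest chain; total 31 days.
Change in finish: 31 − 26 = +5 days.

5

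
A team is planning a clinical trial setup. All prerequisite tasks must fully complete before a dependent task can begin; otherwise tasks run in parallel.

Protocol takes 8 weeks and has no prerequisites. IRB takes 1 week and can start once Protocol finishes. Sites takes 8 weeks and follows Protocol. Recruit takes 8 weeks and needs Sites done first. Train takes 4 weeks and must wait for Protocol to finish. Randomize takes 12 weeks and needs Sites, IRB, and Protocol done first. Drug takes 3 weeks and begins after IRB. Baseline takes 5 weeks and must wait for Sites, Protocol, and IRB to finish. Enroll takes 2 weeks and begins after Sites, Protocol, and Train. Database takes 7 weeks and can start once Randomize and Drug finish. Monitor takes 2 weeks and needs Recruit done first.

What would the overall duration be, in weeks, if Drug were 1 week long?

Actual critical path: Protocol→Sites→Randomize→Database = 8+8+12+7 = 35 ⇒ 35 weeks.
The longest path through Drug is only 19 weeks, so Drug has float 16.
No other chain overtakes it, so the finish is 35 weeks.

35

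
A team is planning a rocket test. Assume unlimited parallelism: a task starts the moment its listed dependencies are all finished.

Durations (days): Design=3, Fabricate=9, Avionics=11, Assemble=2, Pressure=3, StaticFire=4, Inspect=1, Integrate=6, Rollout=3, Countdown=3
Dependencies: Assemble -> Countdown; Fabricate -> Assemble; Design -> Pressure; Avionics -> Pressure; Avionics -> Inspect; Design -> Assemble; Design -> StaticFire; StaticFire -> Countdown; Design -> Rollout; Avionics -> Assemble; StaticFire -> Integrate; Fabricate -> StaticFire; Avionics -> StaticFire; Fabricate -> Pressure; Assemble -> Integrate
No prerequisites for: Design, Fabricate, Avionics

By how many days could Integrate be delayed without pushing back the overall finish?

0

Avionics→StaticFire→Integrate = 11+4+6 = 21 sets the makespan at 21 days.
Integrate finishes as early as 21 and must finish by 21.
Float = 21 − 21 = 0.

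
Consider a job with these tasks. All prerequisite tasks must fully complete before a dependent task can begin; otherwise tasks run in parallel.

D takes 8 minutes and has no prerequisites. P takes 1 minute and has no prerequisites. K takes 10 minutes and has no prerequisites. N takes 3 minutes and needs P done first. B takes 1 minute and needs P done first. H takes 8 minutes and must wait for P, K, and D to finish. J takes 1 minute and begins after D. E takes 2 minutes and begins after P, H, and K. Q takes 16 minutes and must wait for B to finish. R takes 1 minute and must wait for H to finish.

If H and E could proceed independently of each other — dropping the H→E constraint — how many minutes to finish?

Original critical path: K→H→E = 10+8+2 = 20 ⇒ 20 minutes.
Without H→E, E's earliest start moves from 18 to 10.
After: K→H→R = 10+8+1 = 19 → 19 minutes.

19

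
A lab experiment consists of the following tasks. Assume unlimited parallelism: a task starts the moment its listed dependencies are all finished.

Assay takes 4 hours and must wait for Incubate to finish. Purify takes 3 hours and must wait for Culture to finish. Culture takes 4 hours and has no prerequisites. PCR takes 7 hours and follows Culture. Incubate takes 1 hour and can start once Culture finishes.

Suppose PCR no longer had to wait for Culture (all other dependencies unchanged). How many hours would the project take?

9

With the dependency in place, Culture→PCR = 4+7 = 11 sets the finish at 11 hours.
Without Culture→PCR, PCR's earliest start moves from 4 to 0.
The longest chain is now Culture→Incubate→Assay = 4+1+4 = 9, so the project takes 9 hours.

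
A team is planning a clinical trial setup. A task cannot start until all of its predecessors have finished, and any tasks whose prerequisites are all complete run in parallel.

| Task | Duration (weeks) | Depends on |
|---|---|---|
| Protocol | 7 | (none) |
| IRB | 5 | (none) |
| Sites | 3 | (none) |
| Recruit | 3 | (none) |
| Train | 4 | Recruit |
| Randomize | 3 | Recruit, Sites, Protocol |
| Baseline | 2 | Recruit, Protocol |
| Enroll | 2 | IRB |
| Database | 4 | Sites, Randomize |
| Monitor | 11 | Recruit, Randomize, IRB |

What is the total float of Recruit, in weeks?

4

Critical path: Protocol→Randomize→Monitor = 7+3+11 = 21, so the finish is 21 weeks.
Recruit finishes as early as 3 and must finish by 7.
Slack of Recruit = 4 − 0 = 4 weeks.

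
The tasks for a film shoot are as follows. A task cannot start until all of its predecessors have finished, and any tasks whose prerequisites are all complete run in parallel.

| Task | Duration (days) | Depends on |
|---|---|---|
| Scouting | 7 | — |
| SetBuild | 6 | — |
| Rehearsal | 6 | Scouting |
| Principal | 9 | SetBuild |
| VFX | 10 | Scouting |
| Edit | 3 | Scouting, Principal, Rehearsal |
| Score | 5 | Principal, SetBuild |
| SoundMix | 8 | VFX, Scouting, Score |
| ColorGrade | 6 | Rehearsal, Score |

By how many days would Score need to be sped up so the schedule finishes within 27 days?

Current finish: 28 days; target: 27.
Score is on every critical path, so each day cut from Score cuts the finish by one (this holds down to a finish of 25).
Need 28 − 27 = 1 day off Score → Score becomes 4 days, finish becomes 27.

1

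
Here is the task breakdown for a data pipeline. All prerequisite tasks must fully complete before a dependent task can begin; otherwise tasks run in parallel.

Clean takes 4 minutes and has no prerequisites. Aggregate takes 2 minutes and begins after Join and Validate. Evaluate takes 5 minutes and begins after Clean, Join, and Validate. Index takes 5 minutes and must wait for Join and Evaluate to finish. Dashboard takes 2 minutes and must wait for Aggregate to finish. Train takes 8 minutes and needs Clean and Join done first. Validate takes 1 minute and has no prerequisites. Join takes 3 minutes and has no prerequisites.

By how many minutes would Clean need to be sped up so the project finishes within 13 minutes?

Current finish: 14 minutes; target: 13.
Clean is on every critical path, so each minute cut from Clean cuts the finish by one (this holds down to a finish of 13).
Need 14 − 13 = 1 minute off Clean → Clean becomes 3 minutes, finish becomes 13.

1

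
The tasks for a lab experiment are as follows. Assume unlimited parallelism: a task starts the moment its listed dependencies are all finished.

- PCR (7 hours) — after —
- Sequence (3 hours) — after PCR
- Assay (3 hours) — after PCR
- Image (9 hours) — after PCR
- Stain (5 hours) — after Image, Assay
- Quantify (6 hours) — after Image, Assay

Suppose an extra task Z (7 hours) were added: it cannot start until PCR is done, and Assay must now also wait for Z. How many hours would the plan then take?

Originally the plan takes 22 hours.
With Z inserted, Assay now waits for max(PCR, Z).
New critical path: PCR→Z→Assay→Quantify = 7+7+3+6 = 23 ⇒ 23 hours.

23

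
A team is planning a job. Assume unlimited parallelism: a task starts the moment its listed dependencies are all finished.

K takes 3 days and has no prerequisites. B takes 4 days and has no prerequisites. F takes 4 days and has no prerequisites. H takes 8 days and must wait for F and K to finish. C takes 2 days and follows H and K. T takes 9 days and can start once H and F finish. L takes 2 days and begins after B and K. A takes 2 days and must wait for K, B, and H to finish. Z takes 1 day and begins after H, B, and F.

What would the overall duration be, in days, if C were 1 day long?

21

As given, the longest chain is F→H→T = 4+8+9 = 21, so the finish is 21 days.
The longest path through C is only 14 days, so C has float 7.
The critical path is still F→H→T; finish is now 21 days.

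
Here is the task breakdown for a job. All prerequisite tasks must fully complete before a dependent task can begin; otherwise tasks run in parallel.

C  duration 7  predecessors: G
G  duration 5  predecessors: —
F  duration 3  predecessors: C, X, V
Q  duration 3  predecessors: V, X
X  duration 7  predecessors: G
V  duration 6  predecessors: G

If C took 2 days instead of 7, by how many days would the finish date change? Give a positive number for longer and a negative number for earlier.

0

Critical path before the change: G→C→F = 5+7+3 = 15 giving 15 days.
Since C is critical, the -5 change carries straight to that chain (now 10 days).
Now G→X→Q = 5+7+3 = 15 is longest, so the finish becomes 15 days.
Change in finish: 15 − 15 = +0 days.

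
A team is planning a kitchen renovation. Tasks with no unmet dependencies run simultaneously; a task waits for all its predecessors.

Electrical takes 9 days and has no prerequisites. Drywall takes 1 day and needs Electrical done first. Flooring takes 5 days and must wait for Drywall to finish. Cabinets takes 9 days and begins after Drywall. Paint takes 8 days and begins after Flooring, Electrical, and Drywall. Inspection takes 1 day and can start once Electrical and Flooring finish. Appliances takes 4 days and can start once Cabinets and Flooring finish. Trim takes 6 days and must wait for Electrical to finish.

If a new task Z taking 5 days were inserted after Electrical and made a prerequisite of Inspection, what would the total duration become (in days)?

Originally the schedule takes 23 days.
With Z inserted, Inspection now waits for max(Electrical, Flooring, Z).
New critical path: Electrical→Drywall→Flooring→Paint = 9+1+5+8 = 23 ⇒ 23 days.

23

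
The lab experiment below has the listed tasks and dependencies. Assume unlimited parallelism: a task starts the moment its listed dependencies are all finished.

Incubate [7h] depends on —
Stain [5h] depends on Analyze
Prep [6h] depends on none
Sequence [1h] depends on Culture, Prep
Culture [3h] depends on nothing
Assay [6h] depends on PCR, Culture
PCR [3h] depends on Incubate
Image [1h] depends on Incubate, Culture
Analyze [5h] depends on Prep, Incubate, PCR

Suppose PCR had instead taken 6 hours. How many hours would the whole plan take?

Baseline: Incubate→PCR→Analyze→Stain = 7+3+5+5 = 20 → 20 hours.
PCR is on the critical path; changing it to 6 makes that path 23 hours.
No other chain overtakes it, so the finish is 23 hours.

23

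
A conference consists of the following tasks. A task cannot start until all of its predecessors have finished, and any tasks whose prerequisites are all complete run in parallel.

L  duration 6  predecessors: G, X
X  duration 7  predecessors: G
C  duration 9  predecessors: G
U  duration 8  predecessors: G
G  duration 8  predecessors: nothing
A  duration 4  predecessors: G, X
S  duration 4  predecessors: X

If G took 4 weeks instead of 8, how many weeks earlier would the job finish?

4

The binding path is G→X→L = 8+7+6 = 21; finish at 21 weeks.
Since G is critical, the -4 change carries straight to that chain (now 17 weeks).
The critical path is still G→X→L; finish is now 17 weeks.
Change in finish: 17 − 21 = -4 weeks.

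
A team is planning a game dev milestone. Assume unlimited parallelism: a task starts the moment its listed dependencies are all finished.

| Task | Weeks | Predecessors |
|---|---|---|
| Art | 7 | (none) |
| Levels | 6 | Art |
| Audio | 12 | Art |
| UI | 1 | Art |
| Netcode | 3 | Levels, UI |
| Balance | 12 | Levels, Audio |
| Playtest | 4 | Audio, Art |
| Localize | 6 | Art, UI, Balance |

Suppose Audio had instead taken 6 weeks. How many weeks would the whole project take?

31

Actual critical path: Art→Audio→Balance→Localize = 7+12+12+6 = 37 ⇒ 37 weeks.
Audio lies on that path, so at 6 weeks the path becomes 31 weeks.
New critical path: Art→Levels→Balance→Localize = 7+6+12+6 = 31 ⇒ 31 weeks.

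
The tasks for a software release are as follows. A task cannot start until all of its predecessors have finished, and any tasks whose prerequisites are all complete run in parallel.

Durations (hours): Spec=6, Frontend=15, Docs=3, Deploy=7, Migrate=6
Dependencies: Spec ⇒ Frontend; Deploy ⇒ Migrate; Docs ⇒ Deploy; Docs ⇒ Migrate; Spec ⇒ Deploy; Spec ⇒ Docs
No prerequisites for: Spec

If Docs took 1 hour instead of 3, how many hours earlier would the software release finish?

Actual critical path: Spec→Docs→Deploy→Migrate = 6+3+7+6 = 22 ⇒ 22 hours.
Since Docs is critical, the -2 change carries straight to that chain (now 20 hours).
The binding chain switches to Spec→Frontend = 6+15 = 21; finish 21 hours.
Change in finish: 21 − 22 = -1 hours.

1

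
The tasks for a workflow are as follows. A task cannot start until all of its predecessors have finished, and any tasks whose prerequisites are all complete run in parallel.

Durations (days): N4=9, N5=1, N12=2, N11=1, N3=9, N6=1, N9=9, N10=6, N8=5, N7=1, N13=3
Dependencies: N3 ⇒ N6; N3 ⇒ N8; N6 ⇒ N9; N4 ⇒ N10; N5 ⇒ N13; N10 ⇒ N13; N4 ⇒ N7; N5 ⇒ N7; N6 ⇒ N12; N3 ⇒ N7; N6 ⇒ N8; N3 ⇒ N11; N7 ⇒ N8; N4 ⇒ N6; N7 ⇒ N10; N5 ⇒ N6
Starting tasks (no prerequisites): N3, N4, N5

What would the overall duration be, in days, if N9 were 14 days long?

24

Actual critical path: N3→N6→N9 = 9+1+9 = 19 ⇒ 19 days.
Since N9 is critical, the +5 change carries straight to that chain (now 24 days).
That remains the longest chain; total 24 days.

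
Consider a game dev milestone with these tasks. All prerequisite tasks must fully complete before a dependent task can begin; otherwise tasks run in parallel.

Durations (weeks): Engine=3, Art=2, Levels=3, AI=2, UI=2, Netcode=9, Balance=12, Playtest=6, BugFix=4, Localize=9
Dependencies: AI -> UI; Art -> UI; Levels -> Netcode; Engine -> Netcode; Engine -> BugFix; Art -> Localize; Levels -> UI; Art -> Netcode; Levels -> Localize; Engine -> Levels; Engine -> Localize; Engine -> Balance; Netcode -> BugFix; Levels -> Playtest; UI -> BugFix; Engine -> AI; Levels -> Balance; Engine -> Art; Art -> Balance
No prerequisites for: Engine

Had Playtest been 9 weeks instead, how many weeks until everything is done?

19

Critical path before the change: Engine→Levels→Netcode→BugFix = 3+3+9+4 = 19 giving 19 weeks.
Playtest has 7 weeks of float (longest path through it is 12).
That remains the longest chain; total 19 weeks.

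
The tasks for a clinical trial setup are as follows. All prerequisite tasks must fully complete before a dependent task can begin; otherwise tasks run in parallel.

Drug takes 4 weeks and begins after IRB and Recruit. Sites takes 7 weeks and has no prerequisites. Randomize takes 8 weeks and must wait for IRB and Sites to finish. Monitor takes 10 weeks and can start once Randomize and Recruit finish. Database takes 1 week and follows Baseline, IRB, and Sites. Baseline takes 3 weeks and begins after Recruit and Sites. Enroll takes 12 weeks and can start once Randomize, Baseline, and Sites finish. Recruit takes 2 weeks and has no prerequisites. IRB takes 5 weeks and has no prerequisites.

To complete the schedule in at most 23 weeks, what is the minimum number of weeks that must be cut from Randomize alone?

4

Current finish: 27 weeks; target: 23.
Randomize is on every critical path, so each week cut from Randomize cuts the finish by one (this holds down to a finish of 22).
Need 27 − 23 = 4 weeks off Randomize → Randomize becomes 4 weeks, finish becomes 23.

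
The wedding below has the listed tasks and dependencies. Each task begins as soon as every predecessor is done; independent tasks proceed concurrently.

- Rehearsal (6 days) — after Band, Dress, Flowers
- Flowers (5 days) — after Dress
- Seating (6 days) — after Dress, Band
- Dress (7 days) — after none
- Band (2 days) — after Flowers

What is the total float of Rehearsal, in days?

0

Dress→Flowers→Band→Seating = 7+5+2+6 = 20 sets the makespan at 20 days.
Rehearsal finishes as early as 20 and must finish by 20.
So Rehearsal can slip 20 − 20 = 0 days.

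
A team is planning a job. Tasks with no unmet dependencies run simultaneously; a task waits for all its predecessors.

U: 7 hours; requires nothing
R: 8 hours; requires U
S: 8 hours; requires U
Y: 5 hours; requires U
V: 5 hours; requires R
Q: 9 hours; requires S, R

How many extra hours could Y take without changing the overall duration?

12

U→R→Q = 7+8+9 = 24 sets the makespan at 24 hours.
The longest chain containing Y totals 12 hours.
Slack of Y = 19 − 7 = 12 hours.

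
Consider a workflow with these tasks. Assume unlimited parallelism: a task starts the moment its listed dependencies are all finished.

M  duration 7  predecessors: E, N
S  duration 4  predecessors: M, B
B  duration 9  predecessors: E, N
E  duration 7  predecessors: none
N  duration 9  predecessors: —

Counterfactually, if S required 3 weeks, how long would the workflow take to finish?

Critical path before the change: N→B→S = 9+9+4 = 22 giving 22 weeks.
S is on the critical path; changing it to 3 makes that path 21 weeks.
That remains the longest chain; total 21 weeks.

21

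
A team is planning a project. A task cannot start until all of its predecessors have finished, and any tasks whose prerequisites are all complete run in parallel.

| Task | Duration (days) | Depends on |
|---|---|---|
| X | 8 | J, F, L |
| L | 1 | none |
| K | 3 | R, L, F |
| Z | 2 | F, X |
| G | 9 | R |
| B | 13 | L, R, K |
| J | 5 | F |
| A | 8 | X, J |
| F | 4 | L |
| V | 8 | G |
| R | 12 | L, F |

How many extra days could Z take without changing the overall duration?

Critical path: L→F→R→G→V = 1+4+12+9+8 = 34, so the finish is 34 days.
The longest chain containing Z totals 20 days.
Float = 34 − 20 = 14.

14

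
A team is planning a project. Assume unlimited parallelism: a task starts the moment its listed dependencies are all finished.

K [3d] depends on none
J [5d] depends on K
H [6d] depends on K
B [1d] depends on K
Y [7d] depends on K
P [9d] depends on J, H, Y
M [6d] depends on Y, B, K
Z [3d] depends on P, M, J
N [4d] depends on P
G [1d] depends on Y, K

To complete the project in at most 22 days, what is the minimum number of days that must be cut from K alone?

1

Current finish: 23 days; target: 22.
K is on every critical path, so each day cut from K cuts the finish by one (this holds down to a finish of 21).
Need 23 − 22 = 1 day off K → K becomes 2 days, finish becomes 22.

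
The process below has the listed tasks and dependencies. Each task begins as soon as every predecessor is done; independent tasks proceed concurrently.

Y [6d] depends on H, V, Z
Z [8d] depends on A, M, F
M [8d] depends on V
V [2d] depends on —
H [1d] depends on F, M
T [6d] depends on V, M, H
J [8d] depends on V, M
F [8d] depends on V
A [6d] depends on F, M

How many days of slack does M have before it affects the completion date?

The longest chain is V→M→A→Z→Y = 2+8+6+8+6 = 30; overall finish 30 days.
The longest chain containing M totals 30 days.
So M can slip 10 − 10 = 0 days.

0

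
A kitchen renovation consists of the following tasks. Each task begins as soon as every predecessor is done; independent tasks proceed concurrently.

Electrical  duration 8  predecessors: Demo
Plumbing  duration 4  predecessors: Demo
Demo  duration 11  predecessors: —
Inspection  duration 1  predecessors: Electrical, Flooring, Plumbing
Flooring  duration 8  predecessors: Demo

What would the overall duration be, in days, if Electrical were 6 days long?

20

Critical path before the change: Demo→Electrical→Inspection = 11+8+1 = 20 giving 20 days.
Electrical is on the critical path; changing it to 6 makes that path 18 days.
The binding chain switches to Demo→Flooring→Inspection = 11+8+1 = 20; finish 20 days.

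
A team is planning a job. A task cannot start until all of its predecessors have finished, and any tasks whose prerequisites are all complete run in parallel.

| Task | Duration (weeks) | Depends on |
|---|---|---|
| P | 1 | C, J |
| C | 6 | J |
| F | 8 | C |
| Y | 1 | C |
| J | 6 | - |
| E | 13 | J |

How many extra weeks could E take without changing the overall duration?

1

The longest chain is J→C→F = 6+6+8 = 20; overall finish 20 weeks.
The longest chain containing E totals 19 weeks.
Slack of E = 7 − 6 = 1 week.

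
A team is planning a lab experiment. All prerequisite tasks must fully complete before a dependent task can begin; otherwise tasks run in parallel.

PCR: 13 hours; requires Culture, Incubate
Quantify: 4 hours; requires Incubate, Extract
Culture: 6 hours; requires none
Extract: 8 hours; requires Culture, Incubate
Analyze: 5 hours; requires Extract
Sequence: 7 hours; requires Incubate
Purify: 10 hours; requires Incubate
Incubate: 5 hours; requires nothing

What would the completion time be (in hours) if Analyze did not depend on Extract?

Before: longest chain Culture→Extract→Analyze = 6+8+5 = 19, finish 19.
Without Extract→Analyze, Analyze's earliest start moves from 14 to 0.
The longest chain is now Culture→PCR = 6+13 = 19, so the lab experiment takes 19 hours.

19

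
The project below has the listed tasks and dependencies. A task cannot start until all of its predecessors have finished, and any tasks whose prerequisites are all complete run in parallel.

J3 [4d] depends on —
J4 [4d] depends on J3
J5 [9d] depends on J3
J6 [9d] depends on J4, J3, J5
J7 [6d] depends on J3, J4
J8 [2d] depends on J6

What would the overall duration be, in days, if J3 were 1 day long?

21

Actual critical path: J3→J5→J6→J8 = 4+9+9+2 = 24 ⇒ 24 days.
Since J3 is critical, the -3 change carries straight to that chain (now 21 days).
That remains the longest chain; total 21 days.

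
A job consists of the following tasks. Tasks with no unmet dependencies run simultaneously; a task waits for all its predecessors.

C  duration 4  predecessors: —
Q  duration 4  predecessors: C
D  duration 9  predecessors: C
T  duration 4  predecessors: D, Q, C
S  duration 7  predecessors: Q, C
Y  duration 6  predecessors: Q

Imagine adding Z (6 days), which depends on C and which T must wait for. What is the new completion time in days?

17

Originally the schedule takes 17 days.
With Z inserted, T now waits for max(D, Q, C, Z).
New critical path: C→D→T = 4+9+4 = 17 ⇒ 17 days.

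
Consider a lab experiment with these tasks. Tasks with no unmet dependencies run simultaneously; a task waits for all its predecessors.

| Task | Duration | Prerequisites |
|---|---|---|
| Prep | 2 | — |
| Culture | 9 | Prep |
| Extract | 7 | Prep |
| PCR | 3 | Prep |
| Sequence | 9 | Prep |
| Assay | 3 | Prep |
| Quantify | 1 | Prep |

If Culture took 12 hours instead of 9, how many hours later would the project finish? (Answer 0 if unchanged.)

3

Baseline: Prep→Culture = 2+9 = 11 → 11 hours.
Since Culture is critical, the +3 change carries straight to that chain (now 14 hours).
That remains the longest chain; total 14 hours.
Change in finish: 14 − 11 = +3 hours.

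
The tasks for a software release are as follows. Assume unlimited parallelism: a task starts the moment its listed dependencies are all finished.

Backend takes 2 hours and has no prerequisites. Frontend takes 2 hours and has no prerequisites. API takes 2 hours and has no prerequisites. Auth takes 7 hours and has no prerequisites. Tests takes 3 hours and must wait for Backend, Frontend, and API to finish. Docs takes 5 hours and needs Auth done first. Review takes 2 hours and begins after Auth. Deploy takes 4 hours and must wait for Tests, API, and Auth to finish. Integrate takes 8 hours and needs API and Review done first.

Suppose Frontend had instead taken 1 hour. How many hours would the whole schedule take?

Baseline: Auth→Review→Integrate = 7+2+8 = 17 → 17 hours.
The longest path through Frontend is only 9 hours, so Frontend has float 8.
No other chain overtakes it, so the finish is 17 hours.

17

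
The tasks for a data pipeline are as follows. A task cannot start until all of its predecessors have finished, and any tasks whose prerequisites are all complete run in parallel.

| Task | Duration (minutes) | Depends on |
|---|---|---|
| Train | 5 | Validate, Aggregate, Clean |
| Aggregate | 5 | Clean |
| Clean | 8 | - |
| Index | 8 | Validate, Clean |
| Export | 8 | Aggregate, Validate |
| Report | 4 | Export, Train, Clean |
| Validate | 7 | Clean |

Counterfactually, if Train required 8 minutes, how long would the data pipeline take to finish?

27

Critical path before the change: Clean→Validate→Export→Report = 8+7+8+4 = 27 giving 27 minutes.
Train has 3 minutes of float (longest path through it is 24).
New critical path: Clean→Validate→Train→Report = 8+7+8+4 = 27 ⇒ 27 minutes.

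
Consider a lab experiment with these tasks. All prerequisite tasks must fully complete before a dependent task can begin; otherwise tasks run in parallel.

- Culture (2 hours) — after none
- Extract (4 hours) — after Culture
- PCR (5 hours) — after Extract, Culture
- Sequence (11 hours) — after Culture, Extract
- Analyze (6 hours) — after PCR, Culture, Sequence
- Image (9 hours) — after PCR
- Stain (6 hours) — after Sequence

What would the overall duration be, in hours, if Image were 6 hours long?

As given, the longest chain is Culture→Extract→Sequence→Analyze = 2+4+11+6 = 23, so the finish is 23 hours.
The longest path through Image is only 20 hours, so Image has float 3.
The critical path is still Culture→Extract→Sequence→Analyze; finish is now 23 hours.

23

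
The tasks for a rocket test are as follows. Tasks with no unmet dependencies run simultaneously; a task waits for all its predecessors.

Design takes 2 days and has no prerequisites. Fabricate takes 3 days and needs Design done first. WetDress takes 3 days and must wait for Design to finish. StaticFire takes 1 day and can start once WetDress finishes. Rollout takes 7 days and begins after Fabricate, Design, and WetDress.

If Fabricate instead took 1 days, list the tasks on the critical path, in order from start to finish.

As given, the longest chain is Design→Fabricate→Rollout = 2+3+7 = 12, so the finish is 12 days.
Fabricate is on the critical path; changing it to 1 makes that path 10 days.
The binding chain switches to Design→WetDress→Rollout = 2+3+7 = 12; finish 12 days.

Design, WetDress, Rollout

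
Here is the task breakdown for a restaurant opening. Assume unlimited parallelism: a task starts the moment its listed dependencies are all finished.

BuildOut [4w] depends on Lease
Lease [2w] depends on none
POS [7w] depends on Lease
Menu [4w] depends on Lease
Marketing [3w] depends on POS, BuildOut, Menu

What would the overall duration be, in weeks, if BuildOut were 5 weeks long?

Actual critical path: Lease→POS→Marketing = 2+7+3 = 12 ⇒ 12 weeks.
BuildOut has 3 weeks of float (longest path through it is 9).
No other chain overtakes it, so the finish is 12 weeks.

12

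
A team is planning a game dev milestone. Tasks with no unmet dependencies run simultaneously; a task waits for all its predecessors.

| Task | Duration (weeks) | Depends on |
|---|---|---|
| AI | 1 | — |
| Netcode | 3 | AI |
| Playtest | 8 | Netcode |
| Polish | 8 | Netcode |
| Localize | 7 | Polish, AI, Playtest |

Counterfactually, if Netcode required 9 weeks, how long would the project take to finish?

25

As given, the longest chain is AI→Netcode→Playtest→Localize = 1+3+8+7 = 19, so the finish is 19 weeks.
Since Netcode is critical, the +6 change carries straight to that chain (now 25 weeks).
That remains the longest chain; total 25 weeks.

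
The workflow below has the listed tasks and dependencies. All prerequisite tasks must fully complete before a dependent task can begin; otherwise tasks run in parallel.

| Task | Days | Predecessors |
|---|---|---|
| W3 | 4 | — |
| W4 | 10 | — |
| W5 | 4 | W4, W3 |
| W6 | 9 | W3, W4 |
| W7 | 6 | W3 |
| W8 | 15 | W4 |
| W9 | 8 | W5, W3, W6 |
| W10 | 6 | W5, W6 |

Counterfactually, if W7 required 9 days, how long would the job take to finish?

The binding path is W4→W6→W9 = 10+9+8 = 27; finish at 27 days.
W7 is off the critical path — its longest chain is 10 days, giving 17 of slack.
No other chain overtakes it, so the finish is 27 days.

27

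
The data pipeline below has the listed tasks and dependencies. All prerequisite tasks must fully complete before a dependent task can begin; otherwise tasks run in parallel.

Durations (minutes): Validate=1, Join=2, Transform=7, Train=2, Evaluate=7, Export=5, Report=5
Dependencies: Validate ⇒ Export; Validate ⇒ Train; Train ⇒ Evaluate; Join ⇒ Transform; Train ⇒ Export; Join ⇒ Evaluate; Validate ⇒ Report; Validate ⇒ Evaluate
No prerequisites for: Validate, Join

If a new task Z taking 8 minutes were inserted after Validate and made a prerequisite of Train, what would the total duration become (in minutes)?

Originally the plan takes 10 minutes.
With Z inserted, Train now waits for max(Validate, Z).
New critical path: Validate→Z→Train→Evaluate = 1+8+2+7 = 18 ⇒ 18 minutes.

18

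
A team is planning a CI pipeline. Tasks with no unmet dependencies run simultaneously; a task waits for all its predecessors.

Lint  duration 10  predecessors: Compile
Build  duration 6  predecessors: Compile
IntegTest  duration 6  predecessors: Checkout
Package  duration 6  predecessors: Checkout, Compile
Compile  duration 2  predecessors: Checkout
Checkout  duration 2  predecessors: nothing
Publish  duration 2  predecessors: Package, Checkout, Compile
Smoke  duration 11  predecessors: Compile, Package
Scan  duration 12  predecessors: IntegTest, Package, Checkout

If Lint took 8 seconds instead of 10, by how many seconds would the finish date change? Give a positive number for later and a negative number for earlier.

Actual critical path: Checkout→Compile→Package→Scan = 2+2+6+12 = 22 ⇒ 22 seconds.
The longest path through Lint is only 14 seconds, so Lint has float 8.
The critical path is still Checkout→Compile→Package→Scan; finish is now 22 seconds.
Change in finish: 22 − 22 = +0 seconds.

0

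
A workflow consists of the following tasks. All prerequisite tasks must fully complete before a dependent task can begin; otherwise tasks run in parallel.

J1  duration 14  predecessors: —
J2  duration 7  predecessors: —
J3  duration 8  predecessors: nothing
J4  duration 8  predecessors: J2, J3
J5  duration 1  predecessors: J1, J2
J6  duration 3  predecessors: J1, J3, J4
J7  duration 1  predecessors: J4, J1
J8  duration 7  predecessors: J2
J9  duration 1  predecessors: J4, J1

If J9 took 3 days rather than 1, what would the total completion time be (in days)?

19

Critical path before the change: J3→J4→J6 = 8+8+3 = 19 giving 19 days.
The longest path through J9 is only 17 days, so J9 has float 2.
The critical path is still J3→J4→J6; finish is now 19 days.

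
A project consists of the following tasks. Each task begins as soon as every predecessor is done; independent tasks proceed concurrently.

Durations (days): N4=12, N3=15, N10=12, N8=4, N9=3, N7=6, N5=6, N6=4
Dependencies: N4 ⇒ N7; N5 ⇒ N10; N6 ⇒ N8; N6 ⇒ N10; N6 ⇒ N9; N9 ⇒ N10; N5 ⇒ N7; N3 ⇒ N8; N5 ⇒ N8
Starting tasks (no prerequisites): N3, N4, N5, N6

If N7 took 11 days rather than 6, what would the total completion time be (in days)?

As given, the longest chain is N3→N8 = 15+4 = 19, so the finish is 19 days.
The longest path through N7 is only 18 days, so N7 has float 1.
The binding chain switches to N4→N7 = 12+11 = 23; finish 23 days.

23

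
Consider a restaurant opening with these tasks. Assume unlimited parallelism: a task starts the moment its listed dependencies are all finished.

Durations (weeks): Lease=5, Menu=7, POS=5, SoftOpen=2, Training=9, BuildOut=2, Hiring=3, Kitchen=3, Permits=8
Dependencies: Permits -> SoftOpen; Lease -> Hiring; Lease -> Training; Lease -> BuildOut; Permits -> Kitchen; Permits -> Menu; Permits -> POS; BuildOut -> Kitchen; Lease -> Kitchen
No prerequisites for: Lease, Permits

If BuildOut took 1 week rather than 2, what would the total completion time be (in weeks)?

15

Baseline: Permits→Menu = 8+7 = 15 → 15 weeks.
The longest path through BuildOut is only 10 weeks, so BuildOut has float 5.
That remains the longest chain; total 15 weeks.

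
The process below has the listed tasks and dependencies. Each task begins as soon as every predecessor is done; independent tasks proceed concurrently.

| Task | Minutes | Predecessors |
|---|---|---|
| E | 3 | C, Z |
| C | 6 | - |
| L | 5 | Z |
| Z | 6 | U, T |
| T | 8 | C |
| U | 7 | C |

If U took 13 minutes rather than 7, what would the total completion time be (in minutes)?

30

Critical path before the change: C→T→Z→L = 6+8+6+5 = 25 giving 25 minutes.
U has 1 minute of float (longest path through it is 24).
Now C→U→Z→L = 6+13+6+5 = 30 is longest, so the finish becomes 30 minutes.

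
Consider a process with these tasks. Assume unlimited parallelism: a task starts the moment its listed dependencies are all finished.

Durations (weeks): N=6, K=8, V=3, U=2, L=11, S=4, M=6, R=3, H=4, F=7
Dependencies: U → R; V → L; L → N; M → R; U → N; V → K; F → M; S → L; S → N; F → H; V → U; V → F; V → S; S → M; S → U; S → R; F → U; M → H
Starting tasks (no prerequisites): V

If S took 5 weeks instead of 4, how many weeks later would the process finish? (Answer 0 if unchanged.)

1

Actual critical path: V→S→L→N = 3+4+11+6 = 24 ⇒ 24 weeks.
Since S is critical, the +1 change carries straight to that chain (now 25 weeks).
The critical path is still V→S→L→N; finish is now 25 weeks.
Change in finish: 25 − 24 = +1 weeks.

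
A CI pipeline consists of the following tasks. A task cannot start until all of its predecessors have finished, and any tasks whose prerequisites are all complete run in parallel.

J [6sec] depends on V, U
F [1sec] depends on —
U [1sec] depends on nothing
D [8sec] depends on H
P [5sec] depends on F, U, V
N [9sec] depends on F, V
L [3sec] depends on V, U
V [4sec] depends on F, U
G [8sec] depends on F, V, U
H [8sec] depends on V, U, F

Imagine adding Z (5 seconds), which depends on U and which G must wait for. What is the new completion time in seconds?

Originally the schedule takes 21 seconds.
With Z inserted, G now waits for max(F, V, U, Z).
New critical path: F→V→H→D = 1+4+8+8 = 21 ⇒ 21 seconds.

21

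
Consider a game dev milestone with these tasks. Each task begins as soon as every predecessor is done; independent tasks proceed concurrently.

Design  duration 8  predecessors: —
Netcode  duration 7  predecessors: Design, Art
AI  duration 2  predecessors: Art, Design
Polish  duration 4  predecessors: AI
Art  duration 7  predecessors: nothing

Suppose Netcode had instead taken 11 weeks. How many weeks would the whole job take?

Baseline: Design→Netcode = 8+7 = 15 → 15 weeks.
Netcode is on the critical path; changing it to 11 makes that path 19 weeks.
The critical path is still Design→Netcode; finish is now 19 weeks.

19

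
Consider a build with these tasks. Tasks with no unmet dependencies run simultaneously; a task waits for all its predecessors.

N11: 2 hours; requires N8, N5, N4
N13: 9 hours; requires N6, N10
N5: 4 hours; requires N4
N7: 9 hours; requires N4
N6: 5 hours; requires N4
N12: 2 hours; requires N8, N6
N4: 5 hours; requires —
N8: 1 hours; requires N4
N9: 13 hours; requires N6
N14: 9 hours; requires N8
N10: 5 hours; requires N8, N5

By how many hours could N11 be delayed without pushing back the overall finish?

12

N4→N5→N10→N13 = 5+4+5+9 = 23 sets the makespan at 23 hours.
Longest path through N11: 11 hours (earliest finish 11, latest finish 23).
Float = 23 − 11 = 12.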